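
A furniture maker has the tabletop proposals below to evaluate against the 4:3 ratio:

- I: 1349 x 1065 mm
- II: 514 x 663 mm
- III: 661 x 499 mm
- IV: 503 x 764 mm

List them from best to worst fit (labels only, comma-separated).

I: 1349/1065 ≈ 1.267 → |1.267 − 1.333| = 0.066
II: 663/514 ≈ 1.290 → |1.290 − 1.333| = 0.043
III: 661/499 ≈ 1.325 → |1.325 − 1.333| = 0.008
IV: 764/503 ≈ 1.519 → |1.519 − 1.333| = 0.186

III, II, I, IV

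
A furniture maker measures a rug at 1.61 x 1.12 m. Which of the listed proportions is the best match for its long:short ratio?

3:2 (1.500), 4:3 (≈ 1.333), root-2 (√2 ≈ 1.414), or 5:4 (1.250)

root-2

1.61/1.12 ≈ 1.438. Nearest candidates are root-2 (1.414, off by 0.024) and 3:2 (1.500, off by 0.062).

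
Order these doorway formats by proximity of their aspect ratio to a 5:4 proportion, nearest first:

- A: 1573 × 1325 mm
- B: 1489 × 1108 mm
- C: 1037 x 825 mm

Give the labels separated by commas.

C, A, B

A: 1573/1325 ≈ 1.187 → |1.187 − 1.250| = 0.063
B: 1489/1108 ≈ 1.344 → |1.344 − 1.250| = 0.094
C: 1037/825 ≈ 1.257 → |1.257 − 1.250| = 0.007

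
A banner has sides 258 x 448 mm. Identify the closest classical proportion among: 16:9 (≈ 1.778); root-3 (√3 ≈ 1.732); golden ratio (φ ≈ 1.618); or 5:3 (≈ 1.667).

448/258 ≈ 1.736. Nearest candidates are root-3 (1.732, off by 0.004) and 16:9 (1.778, off by 0.042).

root-3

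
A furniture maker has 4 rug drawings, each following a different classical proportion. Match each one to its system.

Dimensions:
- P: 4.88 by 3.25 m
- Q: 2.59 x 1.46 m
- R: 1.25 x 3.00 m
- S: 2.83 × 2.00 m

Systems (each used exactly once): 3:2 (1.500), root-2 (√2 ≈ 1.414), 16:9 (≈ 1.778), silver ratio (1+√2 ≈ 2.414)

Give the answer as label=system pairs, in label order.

P = 4.88/3.25 ≈ 1.502 → 3:2 (1.500)
Q = 2.59/1.46 ≈ 1.774 → 16:9 (1.778)
R = 3.00/1.25 ≈ 2.400 → silver ratio (2.414)
S = 2.83/2.00 ≈ 1.415 → root-2 (1.414)

P=3:2, Q=16:9, R=silver ratio, S=root-2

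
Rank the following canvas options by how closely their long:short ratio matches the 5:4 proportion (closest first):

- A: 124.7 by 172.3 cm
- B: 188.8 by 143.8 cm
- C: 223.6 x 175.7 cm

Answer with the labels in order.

C, B, A

Ratios: A = 172.3 / 124.7 ≈ 1.382; B = 188.8 / 143.8 ≈ 1.313; C = 223.6 / 175.7 ≈ 1.273.
|Δ from 1.250|: A 0.132; B 0.063; C 0.023.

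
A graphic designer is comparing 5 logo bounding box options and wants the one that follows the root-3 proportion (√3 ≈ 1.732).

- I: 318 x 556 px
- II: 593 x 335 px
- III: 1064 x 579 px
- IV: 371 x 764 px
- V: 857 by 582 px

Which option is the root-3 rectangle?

I

Target root-3 ≈ 1.732.
I: 1.748 (Δ0.016)  II: 1.770 (Δ0.038)  III: 1.838 (Δ0.106)  IV: 2.059 (Δ0.327)  V: 1.473 (Δ0.259)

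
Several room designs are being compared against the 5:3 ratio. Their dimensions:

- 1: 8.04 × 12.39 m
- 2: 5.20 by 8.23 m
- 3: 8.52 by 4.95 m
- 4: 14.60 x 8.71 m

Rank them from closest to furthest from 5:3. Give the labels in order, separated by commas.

4, 3, 2, 1

1: 12.39/8.04 ≈ 1.541 → |1.541 − 1.667| = 0.126
2: 8.23/5.20 ≈ 1.583 → |1.583 − 1.667| = 0.084
3: 8.52/4.95 ≈ 1.721 → |1.721 − 1.667| = 0.054
4: 14.60/8.71 ≈ 1.676 → |1.676 − 1.667| = 0.009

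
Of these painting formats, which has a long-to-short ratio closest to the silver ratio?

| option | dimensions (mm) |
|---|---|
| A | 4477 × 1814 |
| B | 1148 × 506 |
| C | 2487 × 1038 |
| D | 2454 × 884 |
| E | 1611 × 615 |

Ratios (long/short): A ≈ 2.468; B ≈ 2.269; C ≈ 2.396; D ≈ 2.776; E ≈ 2.620.
silver ratio ≈ 2.414; option C is nearest (Δ 0.018).

C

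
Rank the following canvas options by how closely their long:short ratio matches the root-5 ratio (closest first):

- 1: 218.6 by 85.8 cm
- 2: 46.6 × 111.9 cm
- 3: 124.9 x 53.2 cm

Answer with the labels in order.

3, 2, 1

1: 218.6/85.8 ≈ 2.548 → |2.548 − 2.236| = 0.312
2: 111.9/46.6 ≈ 2.401 → |2.401 − 2.236| = 0.165
3: 124.9/53.2 ≈ 2.348 → |2.348 − 2.236| = 0.112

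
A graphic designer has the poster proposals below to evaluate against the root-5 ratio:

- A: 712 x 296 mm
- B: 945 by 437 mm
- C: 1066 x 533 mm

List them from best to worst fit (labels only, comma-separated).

Ratios: A = 712 / 296 ≈ 2.405; B = 945 / 437 ≈ 2.162; C = 1066 / 533 ≈ 2.000.
|Δ from 2.236|: A 0.169; B 0.074; C 0.236.

B, A, C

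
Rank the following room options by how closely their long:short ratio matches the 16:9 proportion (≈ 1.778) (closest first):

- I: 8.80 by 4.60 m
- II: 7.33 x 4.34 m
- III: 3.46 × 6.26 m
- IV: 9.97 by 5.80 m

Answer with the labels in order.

Ratios: I = 8.80 / 4.60 ≈ 1.913; II = 7.33 / 4.34 ≈ 1.689; III = 6.26 / 3.46 ≈ 1.809; IV = 9.97 / 5.80 ≈ 1.719.
|Δ from 1.778|: I 0.135; II 0.089; III 0.031; IV 0.059.

III, IV, II, I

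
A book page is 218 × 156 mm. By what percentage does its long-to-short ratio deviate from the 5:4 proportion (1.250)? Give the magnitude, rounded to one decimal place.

11.8%

Ratio = 218 / 156 ≈ 1.3974.
Ideal 5:4 = 1.2500. |1.3974 − 1.2500| / 1.2500 ≈ 11.79% → 11.8%.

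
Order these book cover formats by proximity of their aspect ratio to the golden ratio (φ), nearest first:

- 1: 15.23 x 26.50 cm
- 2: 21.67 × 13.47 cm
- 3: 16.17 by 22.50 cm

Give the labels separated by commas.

Ratios: 1 = 26.50 / 15.23 ≈ 1.740; 2 = 21.67 / 13.47 ≈ 1.609; 3 = 22.50 / 16.17 ≈ 1.391.
|Δ from 1.618|: 1 0.122; 2 0.009; 3 0.227.

2, 1, 3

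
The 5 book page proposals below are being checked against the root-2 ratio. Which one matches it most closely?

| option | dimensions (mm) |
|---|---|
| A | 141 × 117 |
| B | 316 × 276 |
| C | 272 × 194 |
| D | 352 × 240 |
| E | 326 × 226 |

Target root-2 ≈ 1.414.
A: 1.205 (Δ0.209)  B: 1.145 (Δ0.269)  C: 1.402 (Δ0.012)  D: 1.467 (Δ0.053)  E: 1.442 (Δ0.028)

C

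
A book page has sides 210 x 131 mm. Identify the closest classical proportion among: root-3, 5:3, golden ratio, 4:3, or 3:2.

210/131 ≈ 1.603. Nearest candidates are golden ratio (1.618, off by 0.015) and 5:3 (1.667, off by 0.064).

golden ratio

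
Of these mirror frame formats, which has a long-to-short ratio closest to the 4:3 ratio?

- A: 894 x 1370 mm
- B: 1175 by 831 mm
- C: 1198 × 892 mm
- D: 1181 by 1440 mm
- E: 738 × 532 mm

C

Ratios (long/short): A ≈ 1.532; B ≈ 1.414; C ≈ 1.343; D ≈ 1.219; E ≈ 1.387.
4:3 ≈ 1.333; option C is nearest (Δ 0.010).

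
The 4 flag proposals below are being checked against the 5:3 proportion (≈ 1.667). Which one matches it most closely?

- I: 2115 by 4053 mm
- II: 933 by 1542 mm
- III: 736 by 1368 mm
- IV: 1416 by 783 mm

Ratios (long/short): I ≈ 1.916; II ≈ 1.653; III ≈ 1.859; IV ≈ 1.808.
5:3 ≈ 1.667; option II is nearest (Δ 0.014).

II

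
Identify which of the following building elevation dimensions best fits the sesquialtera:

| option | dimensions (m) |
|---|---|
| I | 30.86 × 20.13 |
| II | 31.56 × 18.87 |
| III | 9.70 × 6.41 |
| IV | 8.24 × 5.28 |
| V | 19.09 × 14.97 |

III

Ratios (long/short): I ≈ 1.533; II ≈ 1.672; III ≈ 1.513; IV ≈ 1.561; V ≈ 1.275.
3:2 ≈ 1.500; option III is nearest (Δ 0.013).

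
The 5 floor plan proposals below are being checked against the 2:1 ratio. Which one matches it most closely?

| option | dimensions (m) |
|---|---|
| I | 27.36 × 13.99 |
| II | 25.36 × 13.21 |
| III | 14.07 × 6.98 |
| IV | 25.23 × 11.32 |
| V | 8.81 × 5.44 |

III

Target 2:1 ≈ 2.000.
I: 1.956 (Δ0.044)  II: 1.920 (Δ0.080)  III: 2.016 (Δ0.016)  IV: 2.229 (Δ0.229)  V: 1.619 (Δ0.381)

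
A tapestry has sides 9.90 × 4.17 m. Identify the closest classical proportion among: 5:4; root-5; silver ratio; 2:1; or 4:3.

Ratio = 9.90 / 4.17 ≈ 2.374.
Distances: 5:4 1.250 (Δ 1.124); root-5 2.236 (Δ 0.138); silver ratio 2.414 (Δ 0.040); 2:1 2.000 (Δ 0.374); 4:3 1.333 (Δ 1.041).

silver ratio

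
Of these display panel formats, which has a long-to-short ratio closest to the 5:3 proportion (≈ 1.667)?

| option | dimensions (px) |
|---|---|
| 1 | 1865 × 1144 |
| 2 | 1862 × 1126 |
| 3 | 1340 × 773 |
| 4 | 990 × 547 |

Target 5:3 ≈ 1.667.
1: 1.630 (Δ0.037)  2: 1.654 (Δ0.013)  3: 1.734 (Δ0.067)  4: 1.810 (Δ0.143)

2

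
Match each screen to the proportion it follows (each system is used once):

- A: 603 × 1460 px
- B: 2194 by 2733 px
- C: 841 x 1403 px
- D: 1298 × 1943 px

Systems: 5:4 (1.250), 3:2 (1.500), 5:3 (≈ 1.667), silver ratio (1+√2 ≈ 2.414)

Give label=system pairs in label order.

A = 1460/603 ≈ 2.421 → silver ratio (2.414)
B = 2733/2194 ≈ 1.246 → 5:4 (1.250)
C = 1403/841 ≈ 1.668 → 5:3 (1.667)
D = 1943/1298 ≈ 1.497 → 3:2 (1.500)

A=silver ratio, B=5:4, C=5:3, D=3:2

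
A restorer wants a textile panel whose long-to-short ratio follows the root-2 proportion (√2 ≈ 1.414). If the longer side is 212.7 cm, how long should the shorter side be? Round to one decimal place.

root-2 ≈ 1.41421.
Shorter side = 212.7 ÷ 1.41421 ≈ 150.402 → 150.4 cm.

150.4 cm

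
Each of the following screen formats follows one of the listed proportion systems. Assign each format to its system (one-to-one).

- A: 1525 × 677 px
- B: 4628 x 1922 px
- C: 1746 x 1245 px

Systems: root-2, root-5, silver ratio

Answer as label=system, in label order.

A=root-5, B=silver ratio, C=root-2

A = 1525/677 ≈ 2.253 → root-5 (2.236)
B = 4628/1922 ≈ 2.408 → silver ratio (2.414)
C = 1746/1245 ≈ 1.402 → root-2 (1.414)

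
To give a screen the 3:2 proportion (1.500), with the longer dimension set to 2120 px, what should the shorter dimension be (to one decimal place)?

3:2 = 1.50000.
Shorter side = 2120 ÷ 1.50000 ≈ 1413.333 → 1413.3 px.

1413.3 px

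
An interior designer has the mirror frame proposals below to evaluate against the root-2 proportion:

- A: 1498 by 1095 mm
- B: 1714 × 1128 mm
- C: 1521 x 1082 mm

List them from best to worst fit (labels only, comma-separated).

C, A, B

A: 1498/1095 ≈ 1.368 → |1.368 − 1.414| = 0.046
B: 1714/1128 ≈ 1.520 → |1.520 − 1.414| = 0.106
C: 1521/1082 ≈ 1.406 → |1.406 − 1.414| = 0.008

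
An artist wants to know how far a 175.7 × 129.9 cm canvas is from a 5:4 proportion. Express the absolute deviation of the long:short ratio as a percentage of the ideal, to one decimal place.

Ratio = 175.7 / 129.9 ≈ 1.3526.
Ideal 5:4 = 1.2500. |1.3526 − 1.2500| / 1.2500 ≈ 8.21% → 8.2%.

8.2%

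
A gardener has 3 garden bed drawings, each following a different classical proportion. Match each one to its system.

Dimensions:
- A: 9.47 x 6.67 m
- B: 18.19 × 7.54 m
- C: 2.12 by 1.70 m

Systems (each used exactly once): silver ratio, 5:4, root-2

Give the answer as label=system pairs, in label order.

A = 9.47/6.67 ≈ 1.420 → root-2 (1.414)
B = 18.19/7.54 ≈ 2.412 → silver ratio (2.414)
C = 2.12/1.70 ≈ 1.247 → 5:4 (1.250)

A=root-2, B=silver ratio, C=5:4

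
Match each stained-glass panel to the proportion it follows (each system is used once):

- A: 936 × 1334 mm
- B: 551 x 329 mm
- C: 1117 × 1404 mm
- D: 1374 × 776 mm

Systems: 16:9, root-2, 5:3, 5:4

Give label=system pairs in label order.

A = 1334/936 ≈ 1.425 → root-2 (1.414)
B = 551/329 ≈ 1.675 → 5:3 (1.667)
C = 1404/1117 ≈ 1.257 → 5:4 (1.250)
D = 1374/776 ≈ 1.771 → 16:9 (1.778)

A=root-2, B=5:3, C=5:4, D=16:9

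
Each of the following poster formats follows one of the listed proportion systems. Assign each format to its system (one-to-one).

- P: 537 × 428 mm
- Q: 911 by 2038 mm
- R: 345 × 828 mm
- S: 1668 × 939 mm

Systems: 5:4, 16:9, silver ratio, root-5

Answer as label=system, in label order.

P=5:4, Q=root-5, R=silver ratio, S=16:9

Ratios: P ≈ 1.255; Q ≈ 2.237; R ≈ 2.400; S ≈ 1.776.
Targets: 5:4 ≈ 1.250; 16:9 ≈ 1.778; silver ratio ≈ 2.414; root-5 ≈ 2.236.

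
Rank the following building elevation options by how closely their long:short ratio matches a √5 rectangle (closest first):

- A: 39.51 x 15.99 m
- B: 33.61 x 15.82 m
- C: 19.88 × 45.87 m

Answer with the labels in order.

C, B, A

A: 39.51/15.99 ≈ 2.471 → |2.471 − 2.236| = 0.235
B: 33.61/15.82 ≈ 2.125 → |2.125 − 2.236| = 0.111
C: 45.87/19.88 ≈ 2.307 → |2.307 − 2.236| = 0.071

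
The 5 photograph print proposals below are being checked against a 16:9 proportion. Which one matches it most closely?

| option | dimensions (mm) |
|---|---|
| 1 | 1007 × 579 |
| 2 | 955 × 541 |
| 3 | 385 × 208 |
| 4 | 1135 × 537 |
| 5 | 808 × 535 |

Target 16:9 ≈ 1.778.
1: 1.739 (Δ0.039)  2: 1.765 (Δ0.013)  3: 1.851 (Δ0.073)  4: 2.114 (Δ0.336)  5: 1.510 (Δ0.268)

2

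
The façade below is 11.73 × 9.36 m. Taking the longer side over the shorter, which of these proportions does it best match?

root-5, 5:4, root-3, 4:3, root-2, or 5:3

11.73/9.36 ≈ 1.253. Nearest candidates are 5:4 (1.250, off by 0.003) and 4:3 (1.333, off by 0.080).

5:4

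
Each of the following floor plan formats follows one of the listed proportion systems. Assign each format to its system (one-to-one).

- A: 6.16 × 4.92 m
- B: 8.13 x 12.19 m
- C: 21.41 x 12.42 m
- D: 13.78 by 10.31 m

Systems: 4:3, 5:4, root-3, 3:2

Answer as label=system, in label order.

Ratios: A ≈ 1.252; B ≈ 1.499; C ≈ 1.724; D ≈ 1.337.
Targets: 4:3 ≈ 1.333; 5:4 ≈ 1.250; root-3 ≈ 1.732; 3:2 ≈ 1.500.

A=5:4, B=3:2, C=root-3, D=4:3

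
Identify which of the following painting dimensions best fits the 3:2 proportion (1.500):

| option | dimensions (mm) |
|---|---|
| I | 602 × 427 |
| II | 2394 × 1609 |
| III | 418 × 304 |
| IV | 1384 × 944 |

II

Ratios (long/short): I ≈ 1.410; II ≈ 1.488; III ≈ 1.375; IV ≈ 1.466.
3:2 ≈ 1.500; option II is nearest (Δ 0.012).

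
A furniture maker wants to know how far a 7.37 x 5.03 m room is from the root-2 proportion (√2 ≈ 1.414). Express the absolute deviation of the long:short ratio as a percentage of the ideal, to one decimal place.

3.6%

Ratio = 7.37 / 5.03 ≈ 1.4652.
Ideal root-2 ≈ 1.4142. |1.4652 − 1.4142| / 1.4142 ≈ 3.61% → 3.6%.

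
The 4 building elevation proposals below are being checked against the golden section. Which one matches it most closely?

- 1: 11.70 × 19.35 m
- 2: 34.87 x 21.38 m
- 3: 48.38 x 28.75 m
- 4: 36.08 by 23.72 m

2

Ratios (long/short): 1 ≈ 1.654; 2 ≈ 1.631; 3 ≈ 1.683; 4 ≈ 1.521.
golden ratio ≈ 1.618; option 2 is nearest (Δ 0.013).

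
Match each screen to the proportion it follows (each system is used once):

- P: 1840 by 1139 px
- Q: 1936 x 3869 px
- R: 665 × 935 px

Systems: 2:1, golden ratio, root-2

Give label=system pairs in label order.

P=golden ratio, Q=2:1, R=root-2

Ratios: P ≈ 1.615; Q ≈ 1.998; R ≈ 1.406.
Targets: 2:1 ≈ 2.000; golden ratio ≈ 1.618; root-2 ≈ 1.414.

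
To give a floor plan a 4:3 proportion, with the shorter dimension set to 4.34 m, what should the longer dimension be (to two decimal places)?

5.79 m

4:3 ≈ 1.33333.
Longer side = 4.34 × 1.33333 ≈ 5.7867 → 5.79 m.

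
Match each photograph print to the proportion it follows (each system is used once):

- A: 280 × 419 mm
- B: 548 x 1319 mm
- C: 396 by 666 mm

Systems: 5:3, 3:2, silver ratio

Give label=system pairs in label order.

Ratios: A ≈ 1.496; B ≈ 2.407; C ≈ 1.682.
Targets: 5:3 ≈ 1.667; 3:2 ≈ 1.500; silver ratio ≈ 2.414.

A=3:2, B=silver ratio, C=5:3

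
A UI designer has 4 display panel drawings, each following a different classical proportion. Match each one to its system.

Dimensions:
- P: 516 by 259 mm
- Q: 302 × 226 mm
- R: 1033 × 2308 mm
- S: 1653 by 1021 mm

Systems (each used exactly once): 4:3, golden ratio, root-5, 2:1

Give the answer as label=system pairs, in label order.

P=2:1, Q=4:3, R=root-5, S=golden ratio

Ratios: P ≈ 1.992; Q ≈ 1.336; R ≈ 2.234; S ≈ 1.619.
Targets: 4:3 ≈ 1.333; golden ratio ≈ 1.618; root-5 ≈ 2.236; 2:1 ≈ 2.000.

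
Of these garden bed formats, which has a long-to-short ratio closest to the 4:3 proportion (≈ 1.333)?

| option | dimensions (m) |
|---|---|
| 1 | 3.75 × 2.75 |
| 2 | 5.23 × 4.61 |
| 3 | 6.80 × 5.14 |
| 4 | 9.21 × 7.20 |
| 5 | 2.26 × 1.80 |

Target 4:3 ≈ 1.333.
1: 1.364 (Δ0.031)  2: 1.134 (Δ0.199)  3: 1.323 (Δ0.010)  4: 1.279 (Δ0.054)  5: 1.256 (Δ0.077)

3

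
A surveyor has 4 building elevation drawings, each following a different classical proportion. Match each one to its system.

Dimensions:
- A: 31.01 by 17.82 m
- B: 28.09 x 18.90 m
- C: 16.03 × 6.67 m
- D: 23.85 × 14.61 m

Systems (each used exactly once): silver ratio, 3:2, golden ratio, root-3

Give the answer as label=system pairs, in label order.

A=root-3, B=3:2, C=silver ratio, D=golden ratio

A = 31.01/17.82 ≈ 1.740 → root-3 (1.732)
B = 28.09/18.90 ≈ 1.486 → 3:2 (1.500)
C = 16.03/6.67 ≈ 2.403 → silver ratio (2.414)
D = 23.85/14.61 ≈ 1.632 → golden ratio (1.618)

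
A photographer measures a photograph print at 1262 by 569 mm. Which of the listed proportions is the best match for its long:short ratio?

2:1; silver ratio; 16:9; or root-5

1262/569 ≈ 2.218. Nearest candidates are root-5 (2.236, off by 0.018) and silver ratio (2.414, off by 0.196).

root-5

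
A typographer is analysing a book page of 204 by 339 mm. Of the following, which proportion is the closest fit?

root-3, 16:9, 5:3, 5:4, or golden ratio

5:3

Ratio = 339 / 204 ≈ 1.662.
Distances: root-3 1.732 (Δ 0.070); 16:9 1.778 (Δ 0.116); 5:3 1.667 (Δ 0.005); 5:4 1.250 (Δ 0.412); golden ratio 1.618 (Δ 0.044).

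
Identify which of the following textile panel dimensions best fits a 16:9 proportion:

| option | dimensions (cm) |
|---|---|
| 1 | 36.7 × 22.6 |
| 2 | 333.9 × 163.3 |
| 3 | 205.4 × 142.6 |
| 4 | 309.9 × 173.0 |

4

Target 16:9 ≈ 1.778.
1: 1.624 (Δ0.154)  2: 2.045 (Δ0.267)  3: 1.440 (Δ0.338)  4: 1.791 (Δ0.013)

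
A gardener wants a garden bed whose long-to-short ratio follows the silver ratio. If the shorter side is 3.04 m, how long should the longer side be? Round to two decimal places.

silver ratio ≈ 2.41421.
Longer side = 3.04 × 2.41421 ≈ 7.3392 → 7.34 m.

7.34 m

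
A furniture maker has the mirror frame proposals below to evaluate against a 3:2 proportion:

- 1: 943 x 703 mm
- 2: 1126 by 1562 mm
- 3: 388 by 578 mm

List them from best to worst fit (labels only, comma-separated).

Ratios: 1 = 943 / 703 ≈ 1.341; 2 = 1562 / 1126 ≈ 1.387; 3 = 578 / 388 ≈ 1.490.
|Δ from 1.500|: 1 0.159; 2 0.113; 3 0.010.

3, 2, 1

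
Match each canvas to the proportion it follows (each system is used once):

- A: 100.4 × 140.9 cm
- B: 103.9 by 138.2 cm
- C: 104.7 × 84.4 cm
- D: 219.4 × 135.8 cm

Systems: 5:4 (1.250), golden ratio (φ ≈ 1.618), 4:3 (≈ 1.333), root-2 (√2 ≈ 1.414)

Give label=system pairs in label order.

A=root-2, B=4:3, C=5:4, D=golden ratio

Ratios: A ≈ 1.403; B ≈ 1.330; C ≈ 1.241; D ≈ 1.616.
Targets: 5:4 ≈ 1.250; golden ratio ≈ 1.618; 4:3 ≈ 1.333; root-2 ≈ 1.414.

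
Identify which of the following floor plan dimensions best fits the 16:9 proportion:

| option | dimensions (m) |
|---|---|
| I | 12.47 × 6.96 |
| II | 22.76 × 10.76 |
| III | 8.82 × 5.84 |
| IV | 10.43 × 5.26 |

I

Target 16:9 ≈ 1.778.
I: 1.792 (Δ0.014)  II: 2.115 (Δ0.337)  III: 1.510 (Δ0.268)  IV: 1.983 (Δ0.205)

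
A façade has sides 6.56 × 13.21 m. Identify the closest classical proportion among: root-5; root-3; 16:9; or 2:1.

13.21/6.56 ≈ 2.014. Nearest candidates are 2:1 (2.000, off by 0.014) and root-5 (2.236, off by 0.222).

2:1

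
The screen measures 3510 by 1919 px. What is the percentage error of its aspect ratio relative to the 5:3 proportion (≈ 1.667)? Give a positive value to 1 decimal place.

9.7%

Ratio = 3510 / 1919 ≈ 1.8291.
Ideal 5:3 ≈ 1.6667. |1.8291 − 1.6667| / 1.6667 ≈ 9.74% → 9.7%.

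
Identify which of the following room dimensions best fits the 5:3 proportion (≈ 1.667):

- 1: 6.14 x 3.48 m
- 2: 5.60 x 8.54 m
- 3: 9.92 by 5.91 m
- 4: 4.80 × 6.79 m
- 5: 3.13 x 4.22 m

Target 5:3 ≈ 1.667.
1: 1.764 (Δ0.097)  2: 1.525 (Δ0.142)  3: 1.679 (Δ0.012)  4: 1.415 (Δ0.252)  5: 1.348 (Δ0.319)

3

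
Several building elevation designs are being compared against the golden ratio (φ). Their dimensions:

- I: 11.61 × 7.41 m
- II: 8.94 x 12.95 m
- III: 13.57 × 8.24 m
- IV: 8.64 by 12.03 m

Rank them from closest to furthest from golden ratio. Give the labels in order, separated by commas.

I: 11.61/7.41 ≈ 1.567 → |1.567 − 1.618| = 0.051
II: 12.95/8.94 ≈ 1.449 → |1.449 − 1.618| = 0.169
III: 13.57/8.24 ≈ 1.647 → |1.647 − 1.618| = 0.029
IV: 12.03/8.64 ≈ 1.392 → |1.392 − 1.618| = 0.226

III, I, II, IV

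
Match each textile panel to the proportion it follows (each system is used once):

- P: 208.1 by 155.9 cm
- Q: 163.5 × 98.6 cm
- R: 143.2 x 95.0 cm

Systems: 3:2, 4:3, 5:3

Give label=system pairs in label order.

P=4:3, Q=5:3, R=3:2

Ratios: P ≈ 1.335; Q ≈ 1.658; R ≈ 1.507.
Targets: 3:2 ≈ 1.500; 4:3 ≈ 1.333; 5:3 ≈ 1.667.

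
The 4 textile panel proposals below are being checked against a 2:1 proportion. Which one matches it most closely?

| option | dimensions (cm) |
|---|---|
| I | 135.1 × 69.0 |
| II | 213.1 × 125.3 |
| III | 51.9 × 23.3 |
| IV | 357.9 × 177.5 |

IV

Target 2:1 ≈ 2.000.
I: 1.958 (Δ0.042)  II: 1.701 (Δ0.299)  III: 2.227 (Δ0.227)  IV: 2.016 (Δ0.016)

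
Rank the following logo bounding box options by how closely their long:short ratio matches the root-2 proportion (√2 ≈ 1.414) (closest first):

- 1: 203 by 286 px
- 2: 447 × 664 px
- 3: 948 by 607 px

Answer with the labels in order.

1, 2, 3

1: 286/203 ≈ 1.409 → |1.409 − 1.414| = 0.005
2: 664/447 ≈ 1.485 → |1.485 − 1.414| = 0.071
3: 948/607 ≈ 1.562 → |1.562 − 1.414| = 0.148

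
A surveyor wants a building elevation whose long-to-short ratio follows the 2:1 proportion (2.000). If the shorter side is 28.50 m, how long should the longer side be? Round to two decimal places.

57.00 m

2:1 = 2.00000.
Longer side = 28.50 × 2.00000 ≈ 57.0000 → 57.00 m.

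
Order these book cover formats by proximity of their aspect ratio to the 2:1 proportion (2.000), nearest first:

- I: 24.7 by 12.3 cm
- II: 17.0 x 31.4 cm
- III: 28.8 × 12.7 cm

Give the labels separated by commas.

I, II, III

Ratios: I = 24.7 / 12.3 ≈ 2.008; II = 31.4 / 17.0 ≈ 1.847; III = 28.8 / 12.7 ≈ 2.268.
|Δ from 2.000|: I 0.008; II 0.153; III 0.268.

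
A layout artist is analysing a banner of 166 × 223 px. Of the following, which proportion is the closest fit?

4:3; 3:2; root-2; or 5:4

4:3

Ratio = 223 / 166 ≈ 1.343.
Distances: 4:3 1.333 (Δ 0.010); 3:2 1.500 (Δ 0.157); root-2 1.414 (Δ 0.071); 5:4 1.250 (Δ 0.093).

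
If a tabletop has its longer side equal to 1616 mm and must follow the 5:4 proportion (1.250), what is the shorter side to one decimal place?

5:4 = 1.25000.
Shorter side = 1616 ÷ 1.25000 ≈ 1292.800 → 1292.8 mm.

1292.8 mm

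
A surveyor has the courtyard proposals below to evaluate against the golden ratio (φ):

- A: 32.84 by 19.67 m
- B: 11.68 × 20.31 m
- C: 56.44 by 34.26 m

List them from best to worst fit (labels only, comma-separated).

Ratios: A = 32.84 / 19.67 ≈ 1.670; B = 20.31 / 11.68 ≈ 1.739; C = 56.44 / 34.26 ≈ 1.647.
|Δ from 1.618|: A 0.052; B 0.121; C 0.029.

C, A, B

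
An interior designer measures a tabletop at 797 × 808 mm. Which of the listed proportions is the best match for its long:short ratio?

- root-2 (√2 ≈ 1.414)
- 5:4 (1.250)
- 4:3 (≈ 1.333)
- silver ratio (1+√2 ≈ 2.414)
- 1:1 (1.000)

1:1

808/797 ≈ 1.014. Nearest candidates are 1:1 (1.000, off by 0.014) and 5:4 (1.250, off by 0.236).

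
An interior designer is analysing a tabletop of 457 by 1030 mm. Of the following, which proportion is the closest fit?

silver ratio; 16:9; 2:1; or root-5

root-5

Ratio = 1030 / 457 ≈ 2.254.
Distances: silver ratio 2.414 (Δ 0.160); 16:9 1.778 (Δ 0.476); 2:1 2.000 (Δ 0.254); root-5 2.236 (Δ 0.018).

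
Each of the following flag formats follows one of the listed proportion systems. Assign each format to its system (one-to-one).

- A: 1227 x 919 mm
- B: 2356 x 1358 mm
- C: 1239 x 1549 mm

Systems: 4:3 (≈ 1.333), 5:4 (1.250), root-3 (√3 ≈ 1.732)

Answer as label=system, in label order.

Ratios: A ≈ 1.335; B ≈ 1.735; C ≈ 1.250.
Targets: 4:3 ≈ 1.333; 5:4 ≈ 1.250; root-3 ≈ 1.732.

A=4:3, B=root-3, C=5:4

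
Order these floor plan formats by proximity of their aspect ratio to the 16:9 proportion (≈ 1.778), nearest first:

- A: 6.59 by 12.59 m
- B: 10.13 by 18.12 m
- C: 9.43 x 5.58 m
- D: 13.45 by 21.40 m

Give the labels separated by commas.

B, C, A, D

Ratios: A = 12.59 / 6.59 ≈ 1.910; B = 18.12 / 10.13 ≈ 1.789; C = 9.43 / 5.58 ≈ 1.690; D = 21.40 / 13.45 ≈ 1.591.
|Δ from 1.778|: A 0.132; B 0.011; C 0.088; D 0.187.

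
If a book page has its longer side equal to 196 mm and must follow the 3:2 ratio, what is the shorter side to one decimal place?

130.7 mm

3:2 = 1.50000.
Shorter side = 196 ÷ 1.50000 ≈ 130.667 → 130.7 mm.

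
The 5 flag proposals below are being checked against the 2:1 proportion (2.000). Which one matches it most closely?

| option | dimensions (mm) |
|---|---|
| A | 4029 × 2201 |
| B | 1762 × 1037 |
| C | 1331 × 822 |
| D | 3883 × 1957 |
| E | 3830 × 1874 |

D

Ratios (long/short): A ≈ 1.831; B ≈ 1.699; C ≈ 1.619; D ≈ 1.984; E ≈ 2.044.
2:1 ≈ 2.000; option D is nearest (Δ 0.016).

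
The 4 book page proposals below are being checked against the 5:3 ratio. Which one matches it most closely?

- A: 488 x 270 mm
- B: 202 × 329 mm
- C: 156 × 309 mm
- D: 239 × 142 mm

Ratios (long/short): A ≈ 1.807; B ≈ 1.629; C ≈ 1.981; D ≈ 1.683.
5:3 ≈ 1.667; option D is nearest (Δ 0.016).

D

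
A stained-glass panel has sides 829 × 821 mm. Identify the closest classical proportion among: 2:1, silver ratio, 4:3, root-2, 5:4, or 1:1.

Ratio = 829 / 821 ≈ 1.010.
Distances: 2:1 2.000 (Δ 0.990); silver ratio 2.414 (Δ 1.404); 4:3 1.333 (Δ 0.323); root-2 1.414 (Δ 0.404); 5:4 1.250 (Δ 0.240); 1:1 1.000 (Δ 0.010).

1:1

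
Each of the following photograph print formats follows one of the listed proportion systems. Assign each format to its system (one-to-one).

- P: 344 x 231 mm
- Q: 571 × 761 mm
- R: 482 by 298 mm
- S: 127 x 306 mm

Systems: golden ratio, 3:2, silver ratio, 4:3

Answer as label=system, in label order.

Ratios: P ≈ 1.489; Q ≈ 1.333; R ≈ 1.617; S ≈ 2.409.
Targets: golden ratio ≈ 1.618; 3:2 ≈ 1.500; silver ratio ≈ 2.414; 4:3 ≈ 1.333.

P=3:2, Q=4:3, R=golden ratio, S=silver ratio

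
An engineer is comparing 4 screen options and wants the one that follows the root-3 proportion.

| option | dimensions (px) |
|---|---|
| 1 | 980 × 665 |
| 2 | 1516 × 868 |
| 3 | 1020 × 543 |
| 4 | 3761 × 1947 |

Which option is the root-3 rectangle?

2

Target root-3 ≈ 1.732.
1: 1.474 (Δ0.258)  2: 1.747 (Δ0.015)  3: 1.878 (Δ0.146)  4: 1.932 (Δ0.200)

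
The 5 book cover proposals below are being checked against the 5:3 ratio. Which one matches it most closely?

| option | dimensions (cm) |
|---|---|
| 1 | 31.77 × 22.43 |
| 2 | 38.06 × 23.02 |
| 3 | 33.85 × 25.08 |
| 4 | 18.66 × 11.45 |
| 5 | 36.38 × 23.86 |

2

Target 5:3 ≈ 1.667.
1: 1.416 (Δ0.251)  2: 1.653 (Δ0.014)  3: 1.350 (Δ0.317)  4: 1.630 (Δ0.037)  5: 1.525 (Δ0.142)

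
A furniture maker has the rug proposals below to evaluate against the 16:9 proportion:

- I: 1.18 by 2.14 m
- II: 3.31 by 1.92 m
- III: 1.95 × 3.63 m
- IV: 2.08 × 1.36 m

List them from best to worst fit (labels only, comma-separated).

I: 2.14/1.18 ≈ 1.814 → |1.814 − 1.778| = 0.036
II: 3.31/1.92 ≈ 1.724 → |1.724 − 1.778| = 0.054
III: 3.63/1.95 ≈ 1.862 → |1.862 − 1.778| = 0.084
IV: 2.08/1.36 ≈ 1.529 → |1.529 − 1.778| = 0.249

I, II, III, IV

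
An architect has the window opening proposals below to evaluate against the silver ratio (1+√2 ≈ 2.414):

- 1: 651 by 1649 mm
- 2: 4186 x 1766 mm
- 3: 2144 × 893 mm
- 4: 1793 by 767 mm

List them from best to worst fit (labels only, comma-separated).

1: 1649/651 ≈ 2.533 → |2.533 − 2.414| = 0.119
2: 4186/1766 ≈ 2.370 → |2.370 − 2.414| = 0.044
3: 2144/893 ≈ 2.401 → |2.401 − 2.414| = 0.013
4: 1793/767 ≈ 2.338 → |2.338 − 2.414| = 0.076

3, 2, 4, 1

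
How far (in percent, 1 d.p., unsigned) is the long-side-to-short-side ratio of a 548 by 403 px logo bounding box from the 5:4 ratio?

8.8%

Ratio = 548 / 403 ≈ 1.3598.
Ideal 5:4 = 1.2500. |1.3598 − 1.2500| / 1.2500 ≈ 8.78% → 8.8%.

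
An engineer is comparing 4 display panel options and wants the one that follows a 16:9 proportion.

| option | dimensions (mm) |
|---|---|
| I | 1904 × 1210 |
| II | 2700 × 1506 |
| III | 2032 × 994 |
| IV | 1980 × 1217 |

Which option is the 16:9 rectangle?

Ratios (long/short): I ≈ 1.574; II ≈ 1.793; III ≈ 2.044; IV ≈ 1.627.
16:9 ≈ 1.778; option II is nearest (Δ 0.015).

II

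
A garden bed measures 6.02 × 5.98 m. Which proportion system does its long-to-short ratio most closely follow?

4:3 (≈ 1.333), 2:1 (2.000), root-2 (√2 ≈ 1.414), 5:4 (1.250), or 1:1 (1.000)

1:1

6.02/5.98 ≈ 1.007. Nearest candidates are 1:1 (1.000, off by 0.007) and 5:4 (1.250, off by 0.243).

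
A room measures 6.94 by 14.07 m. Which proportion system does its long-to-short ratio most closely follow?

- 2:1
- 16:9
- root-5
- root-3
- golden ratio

2:1

Ratio = 14.07 / 6.94 ≈ 2.027.
Distances: 2:1 2.000 (Δ 0.027); 16:9 1.778 (Δ 0.249); root-5 2.236 (Δ 0.209); root-3 1.732 (Δ 0.295); golden ratio 1.618 (Δ 0.409).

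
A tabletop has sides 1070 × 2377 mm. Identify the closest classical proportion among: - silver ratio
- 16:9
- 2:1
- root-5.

root-5

Ratio = 2377 / 1070 ≈ 2.221.
Distances: silver ratio 2.414 (Δ 0.193); 16:9 1.778 (Δ 0.443); 2:1 2.000 (Δ 0.221); root-5 2.236 (Δ 0.015).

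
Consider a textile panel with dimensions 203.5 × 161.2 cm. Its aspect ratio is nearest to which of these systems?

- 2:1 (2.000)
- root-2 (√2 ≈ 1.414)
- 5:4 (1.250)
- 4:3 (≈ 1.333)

Ratio = 203.5 / 161.2 ≈ 1.262.
Distances: 2:1 2.000 (Δ 0.738); root-2 1.414 (Δ 0.152); 5:4 1.250 (Δ 0.012); 4:3 1.333 (Δ 0.071).

5:4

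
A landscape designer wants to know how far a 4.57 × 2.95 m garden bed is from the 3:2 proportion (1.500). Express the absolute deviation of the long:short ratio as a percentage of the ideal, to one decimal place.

Ratio = 4.57 / 2.95 ≈ 1.5492.
Ideal 3:2 = 1.5000. |1.5492 − 1.5000| / 1.5000 ≈ 3.28% → 3.3%.

3.3%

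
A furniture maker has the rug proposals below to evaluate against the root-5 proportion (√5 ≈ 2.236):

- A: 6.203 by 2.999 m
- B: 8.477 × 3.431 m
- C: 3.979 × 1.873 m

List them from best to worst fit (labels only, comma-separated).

C, A, B

A: 6.203/2.999 ≈ 2.068 → |2.068 − 2.236| = 0.168
B: 8.477/3.431 ≈ 2.471 → |2.471 − 2.236| = 0.235
C: 3.979/1.873 ≈ 2.124 → |2.124 − 2.236| = 0.112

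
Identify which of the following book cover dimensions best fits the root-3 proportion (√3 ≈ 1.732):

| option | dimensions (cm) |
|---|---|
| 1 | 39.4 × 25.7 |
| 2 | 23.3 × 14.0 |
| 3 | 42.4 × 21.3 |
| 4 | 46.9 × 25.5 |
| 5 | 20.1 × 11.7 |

Target root-3 ≈ 1.732.
1: 1.533 (Δ0.199)  2: 1.664 (Δ0.068)  3: 1.991 (Δ0.259)  4: 1.839 (Δ0.107)  5: 1.718 (Δ0.014)

5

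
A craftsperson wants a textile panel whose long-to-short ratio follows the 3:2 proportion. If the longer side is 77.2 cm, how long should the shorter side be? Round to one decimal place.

51.5 cm

3:2 = 1.50000.
Shorter side = 77.2 ÷ 1.50000 ≈ 51.467 → 51.5 cm.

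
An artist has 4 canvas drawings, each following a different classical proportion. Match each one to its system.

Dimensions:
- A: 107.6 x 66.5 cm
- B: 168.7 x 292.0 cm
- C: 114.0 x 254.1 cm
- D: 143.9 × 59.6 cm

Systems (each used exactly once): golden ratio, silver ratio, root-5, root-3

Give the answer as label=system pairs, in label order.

Ratios: A ≈ 1.618; B ≈ 1.731; C ≈ 2.229; D ≈ 2.414.
Targets: golden ratio ≈ 1.618; silver ratio ≈ 2.414; root-5 ≈ 2.236; root-3 ≈ 1.732.

A=golden ratio, B=root-3, C=root-5, D=silver ratio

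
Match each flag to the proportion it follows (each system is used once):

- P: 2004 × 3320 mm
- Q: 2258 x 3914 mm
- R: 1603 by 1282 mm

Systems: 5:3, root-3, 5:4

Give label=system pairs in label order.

Ratios: P ≈ 1.657; Q ≈ 1.733; R ≈ 1.250.
Targets: 5:3 ≈ 1.667; root-3 ≈ 1.732; 5:4 ≈ 1.250.

P=5:3, Q=root-3, R=5:4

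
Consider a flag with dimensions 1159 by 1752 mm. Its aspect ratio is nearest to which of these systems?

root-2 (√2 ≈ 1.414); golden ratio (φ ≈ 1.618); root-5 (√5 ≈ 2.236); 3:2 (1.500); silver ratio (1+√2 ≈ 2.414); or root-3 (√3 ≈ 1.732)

1752/1159 ≈ 1.512. Nearest candidates are 3:2 (1.500, off by 0.012) and root-2 (1.414, off by 0.098).

3:2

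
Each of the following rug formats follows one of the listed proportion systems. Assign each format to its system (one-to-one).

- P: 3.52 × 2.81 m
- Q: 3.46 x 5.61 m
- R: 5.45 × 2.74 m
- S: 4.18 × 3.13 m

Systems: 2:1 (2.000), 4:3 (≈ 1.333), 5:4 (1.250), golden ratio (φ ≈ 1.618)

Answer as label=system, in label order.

P = 3.52/2.81 ≈ 1.253 → 5:4 (1.250)
Q = 5.61/3.46 ≈ 1.621 → golden ratio (1.618)
R = 5.45/2.74 ≈ 1.989 → 2:1 (2.000)
S = 4.18/3.13 ≈ 1.335 → 4:3 (1.333)

P=5:4, Q=golden ratio, R=2:1, S=4:3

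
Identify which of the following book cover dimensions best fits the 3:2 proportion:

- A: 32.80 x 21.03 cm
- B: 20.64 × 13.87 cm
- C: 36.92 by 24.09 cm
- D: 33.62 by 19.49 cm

Target 3:2 ≈ 1.500.
A: 1.560 (Δ0.060)  B: 1.488 (Δ0.012)  C: 1.533 (Δ0.033)  D: 1.725 (Δ0.225)

B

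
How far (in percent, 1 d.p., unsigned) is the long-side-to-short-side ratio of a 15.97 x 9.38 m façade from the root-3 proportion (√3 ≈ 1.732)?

Ratio = 15.97 / 9.38 ≈ 1.7026.
Ideal root-3 ≈ 1.7321. |1.7026 − 1.7321| / 1.7321 ≈ 1.70% → 1.7%.

1.7%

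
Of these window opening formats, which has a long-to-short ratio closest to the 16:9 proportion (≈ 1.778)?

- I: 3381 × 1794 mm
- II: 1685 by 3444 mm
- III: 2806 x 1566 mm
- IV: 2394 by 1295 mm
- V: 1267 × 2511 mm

Ratios (long/short): I ≈ 1.885; II ≈ 2.044; III ≈ 1.792; IV ≈ 1.849; V ≈ 1.982.
16:9 ≈ 1.778; option III is nearest (Δ 0.014).

III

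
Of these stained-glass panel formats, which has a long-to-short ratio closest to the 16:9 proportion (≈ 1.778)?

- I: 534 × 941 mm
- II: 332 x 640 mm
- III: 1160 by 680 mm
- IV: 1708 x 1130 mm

I

Target 16:9 ≈ 1.778.
I: 1.762 (Δ0.016)  II: 1.928 (Δ0.150)  III: 1.706 (Δ0.072)  IV: 1.512 (Δ0.266)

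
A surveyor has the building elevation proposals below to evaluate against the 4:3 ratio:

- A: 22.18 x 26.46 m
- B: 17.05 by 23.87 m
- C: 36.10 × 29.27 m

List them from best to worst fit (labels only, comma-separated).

Ratios: A = 26.46 / 22.18 ≈ 1.193; B = 23.87 / 17.05 ≈ 1.400; C = 36.10 / 29.27 ≈ 1.233.
|Δ from 1.333|: A 0.140; B 0.067; C 0.100.

B, C, A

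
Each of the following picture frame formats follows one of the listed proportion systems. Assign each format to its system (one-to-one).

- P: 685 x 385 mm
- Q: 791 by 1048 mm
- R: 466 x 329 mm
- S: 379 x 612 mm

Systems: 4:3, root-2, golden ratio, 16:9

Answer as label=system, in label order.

Ratios: P ≈ 1.779; Q ≈ 1.325; R ≈ 1.416; S ≈ 1.615.
Targets: 4:3 ≈ 1.333; root-2 ≈ 1.414; golden ratio ≈ 1.618; 16:9 ≈ 1.778.

P=16:9, Q=4:3, R=root-2, S=golden ratio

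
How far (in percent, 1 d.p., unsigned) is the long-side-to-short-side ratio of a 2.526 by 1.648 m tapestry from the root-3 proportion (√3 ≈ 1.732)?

Ratio = 2.526 / 1.648 ≈ 1.5328.
Ideal root-3 ≈ 1.7321. |1.5328 − 1.7321| / 1.7321 ≈ 11.51% → 11.5%.

11.5%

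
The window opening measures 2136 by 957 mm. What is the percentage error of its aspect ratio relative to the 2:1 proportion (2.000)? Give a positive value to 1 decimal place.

Ratio = 2136 / 957 ≈ 2.2320.
Ideal 2:1 = 2.0000. |2.2320 − 2.0000| / 2.0000 ≈ 11.60% → 11.6%.

11.6%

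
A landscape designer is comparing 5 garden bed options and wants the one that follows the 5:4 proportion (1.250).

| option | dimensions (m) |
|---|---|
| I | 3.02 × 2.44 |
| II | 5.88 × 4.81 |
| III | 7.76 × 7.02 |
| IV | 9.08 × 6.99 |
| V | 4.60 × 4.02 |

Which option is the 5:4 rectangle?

I

Ratios (long/short): I ≈ 1.238; II ≈ 1.222; III ≈ 1.105; IV ≈ 1.299; V ≈ 1.144.
5:4 ≈ 1.250; option I is nearest (Δ 0.012).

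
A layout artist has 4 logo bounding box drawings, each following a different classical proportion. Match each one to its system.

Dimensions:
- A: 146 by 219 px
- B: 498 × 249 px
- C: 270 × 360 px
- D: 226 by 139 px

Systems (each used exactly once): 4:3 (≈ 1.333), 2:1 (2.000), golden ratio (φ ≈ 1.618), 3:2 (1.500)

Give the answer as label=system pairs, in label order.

A=3:2, B=2:1, C=4:3, D=golden ratio

Ratios: A ≈ 1.500; B ≈ 2.000; C ≈ 1.333; D ≈ 1.626.
Targets: 4:3 ≈ 1.333; 2:1 ≈ 2.000; golden ratio ≈ 1.618; 3:2 ≈ 1.500.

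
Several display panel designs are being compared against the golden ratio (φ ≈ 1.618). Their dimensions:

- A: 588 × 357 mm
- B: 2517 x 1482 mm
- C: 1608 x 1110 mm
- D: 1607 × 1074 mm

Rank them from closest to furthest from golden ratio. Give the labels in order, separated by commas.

A, B, D, C

A: 588/357 ≈ 1.647 → |1.647 − 1.618| = 0.029
B: 2517/1482 ≈ 1.698 → |1.698 − 1.618| = 0.080
C: 1608/1110 ≈ 1.449 → |1.449 − 1.618| = 0.169
D: 1607/1074 ≈ 1.496 → |1.496 − 1.618| = 0.122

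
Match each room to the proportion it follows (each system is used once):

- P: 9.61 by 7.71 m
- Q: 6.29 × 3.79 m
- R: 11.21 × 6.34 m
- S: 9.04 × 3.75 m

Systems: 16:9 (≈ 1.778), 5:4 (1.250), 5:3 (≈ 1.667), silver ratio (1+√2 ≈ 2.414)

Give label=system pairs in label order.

Ratios: P ≈ 1.246; Q ≈ 1.660; R ≈ 1.768; S ≈ 2.411.
Targets: 16:9 ≈ 1.778; 5:4 ≈ 1.250; 5:3 ≈ 1.667; silver ratio ≈ 2.414.

P=5:4, Q=5:3, R=16:9, S=silver ratio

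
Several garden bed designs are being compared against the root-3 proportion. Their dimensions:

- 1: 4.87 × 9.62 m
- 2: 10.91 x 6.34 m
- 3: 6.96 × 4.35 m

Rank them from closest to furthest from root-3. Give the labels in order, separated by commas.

2, 3, 1

Ratios: 1 = 9.62 / 4.87 ≈ 1.975; 2 = 10.91 / 6.34 ≈ 1.721; 3 = 6.96 / 4.35 ≈ 1.600.
|Δ from 1.732|: 1 0.243; 2 0.011; 3 0.132.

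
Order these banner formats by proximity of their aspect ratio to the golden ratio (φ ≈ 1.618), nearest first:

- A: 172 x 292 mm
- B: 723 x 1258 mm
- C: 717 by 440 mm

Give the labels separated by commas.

C, A, B

A: 292/172 ≈ 1.698 → |1.698 − 1.618| = 0.080
B: 1258/723 ≈ 1.740 → |1.740 − 1.618| = 0.122
C: 717/440 ≈ 1.630 → |1.630 − 1.618| = 0.012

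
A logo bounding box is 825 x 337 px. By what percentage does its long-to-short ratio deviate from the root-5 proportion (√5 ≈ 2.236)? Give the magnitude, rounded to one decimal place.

9.5%

Ratio = 825 / 337 ≈ 2.4481.
Ideal root-5 ≈ 2.2361. |2.4481 − 2.2361| / 2.2361 ≈ 9.48% → 9.5%.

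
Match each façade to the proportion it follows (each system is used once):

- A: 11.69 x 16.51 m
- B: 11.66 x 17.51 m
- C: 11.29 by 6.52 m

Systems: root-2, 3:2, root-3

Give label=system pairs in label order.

A = 16.51/11.69 ≈ 1.412 → root-2 (1.414)
B = 17.51/11.66 ≈ 1.502 → 3:2 (1.500)
C = 11.29/6.52 ≈ 1.732 → root-3 (1.732)

A=root-2, B=3:2, C=root-3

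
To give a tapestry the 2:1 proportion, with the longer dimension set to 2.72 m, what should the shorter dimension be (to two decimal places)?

1.36 m

2:1 = 2.00000.
Shorter side = 2.72 ÷ 2.00000 ≈ 1.3600 → 1.36 m.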